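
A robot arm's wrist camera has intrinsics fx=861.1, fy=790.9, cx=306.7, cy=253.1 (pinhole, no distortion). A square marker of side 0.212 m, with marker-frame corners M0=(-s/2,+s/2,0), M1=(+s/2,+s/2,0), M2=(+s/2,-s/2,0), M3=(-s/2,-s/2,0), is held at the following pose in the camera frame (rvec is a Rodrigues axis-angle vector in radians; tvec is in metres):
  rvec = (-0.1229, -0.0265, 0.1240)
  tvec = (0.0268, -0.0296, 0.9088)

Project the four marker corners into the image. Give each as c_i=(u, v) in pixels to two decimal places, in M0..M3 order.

c0=(218.77, 307.56) c1=(420.90, 330.67) c2=(441.70, 149.74) c3=(245.44, 126.52)

Intrinsics K: fx=861.1, fy=790.9, cx=306.7, cy=253.1
Marker side s = 0.212 m; corners in marker frame (Z=0):
  M0 = (-0.1060, +0.1060, 0)
  M1 = (+0.1060, +0.1060, 0)
  M2 = (+0.1060, -0.1060, 0)
  M3 = (-0.1060, -0.1060, 0)
rvec = (-0.1229, -0.0265, 0.1240), |rvec| = θ = 0.17659 rad = 10.118°
Rodrigues: sinθ=0.17567, 1−cosθ=0.01555; R = I + sinθ·[k]× + (1−cosθ)·[k]×²:
    [+0.99198 -0.12173 -0.03396]
    [+0.12498 +0.98480 +0.12062]
    [+0.01876 -0.12390 +0.99212]
t = (0.0268, -0.0296, 0.9088) m
M0: Pc = R·M0+t = (-0.09125, +0.06154, +0.89368); u = 861.1·(-0.09125)/0.89368 + 306.7 = 218.7728, v = 790.9·(+0.06154)/0.89368 + 253.1 = 307.5633
M1: Pc = R·M1+t = (+0.11905, +0.08804, +0.89766); u = 861.1·(+0.11905)/0.89766 + 306.7 = 420.8985, v = 790.9·(+0.08804)/0.89766 + 253.1 = 330.6668
M2: Pc = R·M2+t = (+0.14485, -0.12074, +0.92392); u = 861.1·(+0.14485)/0.92392 + 306.7 = 441.7043, v = 790.9·(-0.12074)/0.92392 + 253.1 = 149.7430
M3: Pc = R·M3+t = (-0.06545, -0.14724, +0.91994); u = 861.1·(-0.06545)/0.91994 + 306.7 = 245.4399, v = 790.9·(-0.14724)/0.91994 + 253.1 = 126.5168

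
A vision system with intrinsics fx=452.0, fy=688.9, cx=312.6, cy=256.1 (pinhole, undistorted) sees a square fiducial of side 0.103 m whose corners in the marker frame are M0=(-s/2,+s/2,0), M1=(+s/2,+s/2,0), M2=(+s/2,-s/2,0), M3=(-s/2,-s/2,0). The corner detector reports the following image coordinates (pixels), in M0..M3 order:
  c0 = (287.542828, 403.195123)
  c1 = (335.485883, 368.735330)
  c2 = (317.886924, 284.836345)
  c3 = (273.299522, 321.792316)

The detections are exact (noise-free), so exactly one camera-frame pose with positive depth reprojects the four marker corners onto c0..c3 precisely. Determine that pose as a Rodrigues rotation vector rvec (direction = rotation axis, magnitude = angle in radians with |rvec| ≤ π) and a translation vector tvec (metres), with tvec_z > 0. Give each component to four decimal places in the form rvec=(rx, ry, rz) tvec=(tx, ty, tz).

rvec=(-0.3459, 0.5240, -0.4002) tvec=(-0.0173, 0.1008, 0.7900)

Intrinsics K: fx=452.0, fy=688.9, cx=312.6, cy=256.1
Marker side s = 0.103 m; corners in marker frame (Z=0):
  M0 = (-0.0515, +0.0515, 0)
  M1 = (+0.0515, +0.0515, 0)
  M2 = (+0.0515, -0.0515, 0)
  M3 = (-0.0515, -0.0515, 0)
Detected image corners:
  c0 = (287.542828, 403.195123) px
  c1 = (335.485883, 368.735330) px
  c2 = (317.886924, 284.836345) px
  c3 = (273.299522, 321.792316) px
Planar DLT: solve 8×8 A·h = b for H (H[2,2]=1):
  H  [+290.85216 -5.28715 +302.71884]
  H  [-526.26006 +621.10823 +344.00027]
  H  [-0.52012 -0.52519 +1.00000]
B = K⁻¹H; ‖b₁‖=1.265879, ‖b₂‖=1.265879; λ = 2/(‖b₁‖+‖b₂‖) = 0.789965, sign → tz>0 ⇒ λ=+0.789965
r₁ = λ·B[:,0] = (+0.79248,-0.45072,-0.41088); r₂ = λ·B[:,1] = (+0.27769,+0.86646,-0.41489)
r₃ = r₁×r₂ = (+0.54301,+0.21469,+0.81182); SVD([r₁ r₂ r₃]) → R = UVᵀ:
  R  [+0.79248 +0.27769 +0.54301]
  R  [-0.45072 +0.86646 +0.21469]
  R  [-0.41088 -0.41489 +0.81182]
t = (-0.01727, +0.10080, +0.78997) m
tr R = 2.470766; θ = arccos((tr R − 1)/2) = 0.744564 rad = 42.660°
axis k = ((R−Rᵀ)₃₂, (R−Rᵀ)₁₃, (R−Rᵀ)₂₁) / (2 sinθ) = (-0.464530, +0.703815, -0.537454)
rvec = θ·k = (-0.345873, +0.524036, -0.400169)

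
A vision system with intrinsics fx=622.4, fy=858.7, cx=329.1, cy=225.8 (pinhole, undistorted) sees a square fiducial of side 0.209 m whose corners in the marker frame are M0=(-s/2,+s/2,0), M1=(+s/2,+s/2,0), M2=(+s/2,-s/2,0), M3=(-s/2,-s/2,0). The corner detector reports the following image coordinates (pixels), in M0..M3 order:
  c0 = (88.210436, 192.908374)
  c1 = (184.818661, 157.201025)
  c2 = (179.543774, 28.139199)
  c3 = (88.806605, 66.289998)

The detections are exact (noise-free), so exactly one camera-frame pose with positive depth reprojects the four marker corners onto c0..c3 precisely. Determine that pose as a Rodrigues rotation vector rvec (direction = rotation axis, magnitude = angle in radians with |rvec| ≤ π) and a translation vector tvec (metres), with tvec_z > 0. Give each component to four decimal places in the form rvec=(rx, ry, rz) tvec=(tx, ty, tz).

rvec=(-0.3520, 0.2587, -0.1860) tvec=(-0.3837, -0.1662, 1.2269)

Intrinsics K: fx=622.4, fy=858.7, cx=329.1, cy=225.8
Marker side s = 0.209 m; corners in marker frame (Z=0):
  M0 = (-0.1045, +0.1045, 0)
  M1 = (+0.1045, +0.1045, 0)
  M2 = (+0.1045, -0.1045, 0)
  M3 = (-0.1045, -0.1045, 0)
Detected image corners:
  c0 = (88.210436, 192.908374) px
  c1 = (184.818661, 157.201025) px
  c2 = (179.543774, 28.139199) px
  c3 = (88.806605, 66.289998) px
Planar DLT: solve 8×8 A·h = b for H (H[2,2]=1):
  H  [+423.83155 -29.05689 +134.44340]
  H  [-196.52366 +578.73005 +109.50216]
  H  [-0.17680 -0.29547 +1.00000]
B = K⁻¹H; ‖b₁‖=0.815041, ‖b₂‖=0.815041; λ = 2/(‖b₁‖+‖b₂‖) = 1.226933, sign → tz>0 ⇒ λ=+1.226933
r₁ = λ·B[:,0] = (+0.95020,-0.22376,-0.21693); r₂ = λ·B[:,1] = (+0.13441,+0.92223,-0.36252)
r₃ = r₁×r₂ = (+0.28117,+0.31531,+0.90638); SVD([r₁ r₂ r₃]) → R = UVᵀ:
  R  [+0.95020 +0.13441 +0.28117]
  R  [-0.22376 +0.92223 +0.31531]
  R  [-0.21693 -0.36252 +0.90638]
t = (-0.38373, -0.16617, +1.22693) m
tr R = 2.778807; θ = arccos((tr R − 1)/2) = 0.474758 rad = 27.202°
axis k = ((R−Rᵀ)₃₂, (R−Rᵀ)₁₃, (R−Rᵀ)₂₁) / (2 sinθ) = (-0.741415, +0.544820, -0.391759)
rvec = θ·k = (-0.351992, +0.258658, -0.185991)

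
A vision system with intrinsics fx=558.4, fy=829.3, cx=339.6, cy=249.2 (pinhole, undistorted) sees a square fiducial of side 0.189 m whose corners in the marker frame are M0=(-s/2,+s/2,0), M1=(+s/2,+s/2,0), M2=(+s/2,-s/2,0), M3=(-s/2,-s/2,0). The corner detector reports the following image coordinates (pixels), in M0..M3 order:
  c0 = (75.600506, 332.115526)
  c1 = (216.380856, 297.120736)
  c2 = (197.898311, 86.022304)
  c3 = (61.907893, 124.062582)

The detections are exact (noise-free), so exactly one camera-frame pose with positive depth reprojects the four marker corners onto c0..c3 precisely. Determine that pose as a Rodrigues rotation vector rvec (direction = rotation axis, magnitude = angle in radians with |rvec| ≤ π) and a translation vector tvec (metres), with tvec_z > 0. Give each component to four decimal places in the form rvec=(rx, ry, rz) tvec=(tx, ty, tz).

rvec=(-0.1182, 0.0879, -0.1623) tvec=(-0.2642, -0.0359, 0.7285)

Intrinsics K: fx=558.4, fy=829.3, cx=339.6, cy=249.2
Marker side s = 0.189 m; corners in marker frame (Z=0):
  M0 = (-0.0945, +0.0945, 0)
  M1 = (+0.0945, +0.0945, 0)
  M2 = (+0.0945, -0.0945, 0)
  M3 = (-0.0945, -0.0945, 0)
Detected image corners:
  c0 = (75.600506, 332.115526) px
  c1 = (216.380856, 297.120736) px
  c2 = (197.898311, 86.022304) px
  c3 = (61.907893, 124.062582) px
Planar DLT: solve 8×8 A·h = b for H (H[2,2]=1):
  H  [+717.28297 +61.43863 +137.11983]
  H  [-215.72033 +1072.95833 +208.32353]
  H  [-0.10664 -0.17074 +1.00000]
B = K⁻¹H; ‖b₁‖=1.372674, ‖b₂‖=1.372674; λ = 2/(‖b₁‖+‖b₂‖) = 0.728505, sign → tz>0 ⇒ λ=+0.728505
r₁ = λ·B[:,0] = (+0.98303,-0.16616,-0.07769); r₂ = λ·B[:,1] = (+0.15580,+0.97993,-0.12439)
r₃ = r₁×r₂ = (+0.09679,+0.11017,+0.98919); SVD([r₁ r₂ r₃]) → R = UVᵀ:
  R  [+0.98303 +0.15580 +0.09679]
  R  [-0.16616 +0.97993 +0.11017]
  R  [-0.07769 -0.12439 +0.98919]
t = (-0.26416, -0.03591, +0.72850) m
tr R = 2.952148; θ = arccos((tr R − 1)/2) = 0.219189 rad = 12.559°
axis k = ((R−Rᵀ)₃₂, (R−Rᵀ)₁₃, (R−Rᵀ)₂₁) / (2 sinθ) = (-0.539364, +0.401218, -0.740345)
rvec = θ·k = (-0.118223, +0.087943, -0.162276)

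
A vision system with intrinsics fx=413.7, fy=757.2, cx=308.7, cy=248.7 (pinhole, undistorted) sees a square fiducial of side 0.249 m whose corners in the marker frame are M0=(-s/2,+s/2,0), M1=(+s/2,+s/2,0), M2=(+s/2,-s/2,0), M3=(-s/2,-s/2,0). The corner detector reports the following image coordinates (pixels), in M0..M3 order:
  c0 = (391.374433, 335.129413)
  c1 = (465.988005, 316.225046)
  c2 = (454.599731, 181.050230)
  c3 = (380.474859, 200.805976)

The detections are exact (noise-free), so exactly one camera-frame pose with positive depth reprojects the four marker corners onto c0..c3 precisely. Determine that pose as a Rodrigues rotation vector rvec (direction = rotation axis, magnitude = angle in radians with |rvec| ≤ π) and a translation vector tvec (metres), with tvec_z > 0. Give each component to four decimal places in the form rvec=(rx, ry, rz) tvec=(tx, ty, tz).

rvec=(-0.0278, 0.0417, -0.1425) tvec=(0.3825, 0.0173, 1.3851)

Intrinsics K: fx=413.7, fy=757.2, cx=308.7, cy=248.7
Marker side s = 0.249 m; corners in marker frame (Z=0):
  M0 = (-0.1245, +0.1245, 0)
  M1 = (+0.1245, +0.1245, 0)
  M2 = (+0.1245, -0.1245, 0)
  M3 = (-0.1245, -0.1245, 0)
Detected image corners:
  c0 = (391.374433, 335.129413) px
  c1 = (465.988005, 316.225046) px
  c2 = (454.599731, 181.050230) px
  c3 = (380.474859, 200.805976) px
Planar DLT: solve 8×8 A·h = b for H (H[2,2]=1):
  H  [+286.59051 +35.39500 +422.96176]
  H  [-85.00914 +535.44322 +258.15153]
  H  [-0.02855 -0.02211 +1.00000]
B = K⁻¹H; ‖b₁‖=0.721991, ‖b₂‖=0.721991; λ = 2/(‖b₁‖+‖b₂‖) = 1.385060, sign → tz>0 ⇒ λ=+1.385060
r₁ = λ·B[:,0] = (+0.98900,-0.14251,-0.03954); r₂ = λ·B[:,1] = (+0.14136,+0.98948,-0.03063)
r₃ = r₁×r₂ = (+0.04349,+0.02470,+0.99875); SVD([r₁ r₂ r₃]) → R = UVᵀ:
  R  [+0.98900 +0.14136 +0.04349]
  R  [-0.14251 +0.98948 +0.02470]
  R  [-0.03954 -0.03063 +0.99875]
t = (+0.38255, +0.01729, +1.38506) m
tr R = 2.977237; θ = arccos((tr R − 1)/2) = 0.151019 rad = 8.653°
axis k = ((R−Rᵀ)₃₂, (R−Rᵀ)₁₃, (R−Rᵀ)₂₁) / (2 sinθ) = (-0.183887, +0.275936, -0.943422)
rvec = θ·k = (-0.027770, +0.041672, -0.142475)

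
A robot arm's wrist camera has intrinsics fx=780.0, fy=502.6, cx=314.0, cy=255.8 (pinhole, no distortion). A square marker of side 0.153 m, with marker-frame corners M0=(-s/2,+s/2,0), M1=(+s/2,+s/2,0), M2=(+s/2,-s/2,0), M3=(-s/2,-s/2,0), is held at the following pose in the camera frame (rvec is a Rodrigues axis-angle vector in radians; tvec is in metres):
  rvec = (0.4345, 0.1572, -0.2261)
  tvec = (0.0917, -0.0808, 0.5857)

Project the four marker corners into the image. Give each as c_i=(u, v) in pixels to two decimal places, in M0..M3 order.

c0=(359.88, 256.37) c1=(553.41, 233.00) c2=(525.25, 104.75) c3=(312.55, 137.44)

Intrinsics K: fx=780.0, fy=502.6, cx=314.0, cy=255.8
Marker side s = 0.153 m; corners in marker frame (Z=0):
  M0 = (-0.0765, +0.0765, 0)
  M1 = (+0.0765, +0.0765, 0)
  M2 = (+0.0765, -0.0765, 0)
  M3 = (-0.0765, -0.0765, 0)
rvec = (0.4345, 0.1572, -0.2261), |rvec| = θ = 0.51442 rad = 29.474°
Rodrigues: sinθ=0.49203, 1−cosθ=0.12942; R = I + sinθ·[k]× + (1−cosθ)·[k]×²:
    [+0.96291 +0.24966 +0.10231]
    [-0.18285 +0.88267 -0.43297]
    [-0.19840 +0.39821 +0.89558]
t = (0.0917, -0.0808, 0.5857) m
M0: Pc = R·M0+t = (+0.03714, +0.00071, +0.63134); u = 780.0·(+0.03714)/0.63134 + 314.0 = 359.8809, v = 502.6·(+0.00071)/0.63134 + 255.8 = 256.3671
M1: Pc = R·M1+t = (+0.18446, -0.02726, +0.60098); u = 780.0·(+0.18446)/0.60098 + 314.0 = 553.4078, v = 502.6·(-0.02726)/0.60098 + 255.8 = 232.9990
M2: Pc = R·M2+t = (+0.14626, -0.16231, +0.54006); u = 780.0·(+0.14626)/0.54006 + 314.0 = 525.2462, v = 502.6·(-0.16231)/0.54006 + 255.8 = 104.7459
M3: Pc = R·M3+t = (-0.00106, -0.13434, +0.57042); u = 780.0·(-0.00106)/0.57042 + 314.0 = 312.5476, v = 502.6·(-0.13434)/0.57042 + 255.8 = 137.4352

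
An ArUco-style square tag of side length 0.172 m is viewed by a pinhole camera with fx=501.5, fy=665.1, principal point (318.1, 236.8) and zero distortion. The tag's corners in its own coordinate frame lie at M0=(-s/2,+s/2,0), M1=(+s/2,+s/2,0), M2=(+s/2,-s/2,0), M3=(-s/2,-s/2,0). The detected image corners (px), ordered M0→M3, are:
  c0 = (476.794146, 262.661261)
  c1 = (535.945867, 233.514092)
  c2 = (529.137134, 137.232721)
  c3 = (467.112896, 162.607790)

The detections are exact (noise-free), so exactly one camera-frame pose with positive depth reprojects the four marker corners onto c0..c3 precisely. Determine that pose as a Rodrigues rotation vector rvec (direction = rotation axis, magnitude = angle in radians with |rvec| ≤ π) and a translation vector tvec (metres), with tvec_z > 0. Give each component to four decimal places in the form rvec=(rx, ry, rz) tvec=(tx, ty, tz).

rvec=(0.2277, -0.3663, -0.2545) tvec=(0.4119, -0.0624, 1.1168)

Intrinsics K: fx=501.5, fy=665.1, cx=318.1, cy=236.8
Marker side s = 0.172 m; corners in marker frame (Z=0):
  M0 = (-0.0860, +0.0860, 0)
  M1 = (+0.0860, +0.0860, 0)
  M2 = (+0.0860, -0.0860, 0)
  M3 = (-0.0860, -0.0860, 0)
Detected image corners:
  c0 = (476.794146, 262.661261) px
  c1 = (535.945867, 233.514092) px
  c2 = (529.137134, 137.232721) px
  c3 = (467.112896, 162.607790) px
Planar DLT: solve 8×8 A·h = b for H (H[2,2]=1):
  H  [+497.24861 +166.41552 +503.08429]
  H  [-101.20040 +617.49527 +199.66268]
  H  [+0.28903 +0.23631 +1.00000]
B = K⁻¹H; ‖b₁‖=0.895416, ‖b₂‖=0.895416; λ = 2/(‖b₁‖+‖b₂‖) = 1.116799, sign → tz>0 ⇒ λ=+1.116799
r₁ = λ·B[:,0] = (+0.90259,-0.28485,+0.32278); r₂ = λ·B[:,1] = (+0.20319,+0.94290,+0.26391)
r₃ = r₁×r₂ = (-0.37953,-0.17262,+0.90893); SVD([r₁ r₂ r₃]) → R = UVᵀ:
  R  [+0.90259 +0.20319 -0.37953]
  R  [-0.28485 +0.94290 -0.17262]
  R  [+0.32278 +0.26391 +0.90893]
t = (+0.41194, -0.06236, +1.11680) m
tr R = 2.754425; θ = arccos((tr R − 1)/2) = 0.500771 rad = 28.692°
axis k = ((R−Rᵀ)₃₂, (R−Rᵀ)₁₃, (R−Rᵀ)₂₁) / (2 sinθ) = (+0.454622, -0.731421, -0.508274)
rvec = θ·k = (+0.227662, -0.366275, -0.254529)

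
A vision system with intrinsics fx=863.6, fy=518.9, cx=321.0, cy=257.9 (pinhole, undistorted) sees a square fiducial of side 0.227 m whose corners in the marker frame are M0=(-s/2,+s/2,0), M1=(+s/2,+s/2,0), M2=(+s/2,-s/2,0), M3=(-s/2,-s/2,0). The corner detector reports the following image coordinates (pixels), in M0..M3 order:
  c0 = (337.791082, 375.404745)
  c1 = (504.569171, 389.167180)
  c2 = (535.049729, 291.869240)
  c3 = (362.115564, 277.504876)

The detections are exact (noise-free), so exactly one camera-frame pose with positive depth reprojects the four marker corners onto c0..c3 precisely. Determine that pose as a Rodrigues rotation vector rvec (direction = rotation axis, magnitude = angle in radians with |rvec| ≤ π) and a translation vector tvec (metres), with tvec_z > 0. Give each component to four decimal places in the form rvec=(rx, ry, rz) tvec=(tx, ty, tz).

rvec=(0.1843, 0.0080, 0.1376) tvec=(0.1504, 0.1684, 1.1429)

Intrinsics K: fx=863.6, fy=518.9, cx=321.0, cy=257.9
Marker side s = 0.227 m; corners in marker frame (Z=0):
  M0 = (-0.1135, +0.1135, 0)
  M1 = (+0.1135, +0.1135, 0)
  M2 = (+0.1135, -0.1135, 0)
  M3 = (-0.1135, -0.1135, 0)
Detected image corners:
  c0 = (337.791082, 375.404745) px
  c1 = (504.569171, 389.167180) px
  c2 = (535.049729, 291.869240) px
  c3 = (362.115564, 277.504876) px
Planar DLT: solve 8×8 A·h = b for H (H[2,2]=1):
  H  [+749.78742 -51.00349 +434.67130]
  H  [+63.28594 +483.41394 +334.37771]
  H  [+0.00407 +0.16032 +1.00000]
B = K⁻¹H; ‖b₁‖=0.874968, ‖b₂‖=0.874968; λ = 2/(‖b₁‖+‖b₂‖) = 1.142898, sign → tz>0 ⇒ λ=+1.142898
r₁ = λ·B[:,0] = (+0.99055,+0.13708,+0.00465); r₂ = λ·B[:,1] = (-0.13560,+0.97367,+0.18323)
r₃ = r₁×r₂ = (+0.02059,-0.18212,+0.98306); SVD([r₁ r₂ r₃]) → R = UVᵀ:
  R  [+0.99055 -0.13560 +0.02059]
  R  [+0.13708 +0.97367 -0.18212]
  R  [+0.00465 +0.18323 +0.98306]
t = (+0.15043, +0.16845, +1.14290) m
tr R = 2.947283; θ = arccos((tr R − 1)/2) = 0.230110 rad = 13.184°
axis k = ((R−Rᵀ)₃₂, (R−Rᵀ)₁₃, (R−Rᵀ)₂₁) / (2 sinθ) = (+0.800909, +0.034941, +0.597766)
rvec = θ·k = (+0.184297, +0.008040, +0.137552)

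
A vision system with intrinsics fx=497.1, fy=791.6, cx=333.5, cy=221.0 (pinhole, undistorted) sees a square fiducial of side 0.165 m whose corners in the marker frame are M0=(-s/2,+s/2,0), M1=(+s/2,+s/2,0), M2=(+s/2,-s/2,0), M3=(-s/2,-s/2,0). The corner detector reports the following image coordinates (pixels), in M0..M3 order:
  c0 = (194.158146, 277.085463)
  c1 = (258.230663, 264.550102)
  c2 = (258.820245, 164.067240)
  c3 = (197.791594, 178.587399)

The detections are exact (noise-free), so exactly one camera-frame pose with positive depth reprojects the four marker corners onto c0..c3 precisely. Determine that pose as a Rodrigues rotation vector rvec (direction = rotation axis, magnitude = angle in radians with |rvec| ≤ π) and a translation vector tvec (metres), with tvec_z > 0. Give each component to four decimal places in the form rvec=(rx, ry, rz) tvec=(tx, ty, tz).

Intrinsics K: fx=497.1, fy=791.6, cx=333.5, cy=221.0
Marker side s = 0.165 m; corners in marker frame (Z=0):
  M0 = (-0.0825, +0.0825, 0)
  M1 = (+0.0825, +0.0825, 0)
  M2 = (+0.0825, -0.0825, 0)
  M3 = (-0.0825, -0.0825, 0)
Detected image corners:
  c0 = (194.158146, 277.085463) px
  c1 = (258.230663, 264.550102) px
  c2 = (258.820245, 164.067240) px
  c3 = (197.791594, 178.587399) px
Planar DLT: solve 8×8 A·h = b for H (H[2,2]=1):
  H  [+342.10810 -81.18252 +226.85898]
  H  [-117.89401 +536.48553 +219.93004]
  H  [-0.16175 -0.30038 +1.00000]
B = K⁻¹H; ‖b₁‖=0.819574, ‖b₂‖=0.819574; λ = 2/(‖b₁‖+‖b₂‖) = 1.220145, sign → tz>0 ⇒ λ=+1.220145
r₁ = λ·B[:,0] = (+0.97212,-0.12662,-0.19736); r₂ = λ·B[:,1] = (+0.04663,+0.92924,-0.36651)
r₃ = r₁×r₂ = (+0.22980,+0.34709,+0.90924); SVD([r₁ r₂ r₃]) → R = UVᵀ:
  R  [+0.97212 +0.04663 +0.22980]
  R  [-0.12662 +0.92924 +0.34709]
  R  [-0.19736 -0.36651 +0.90924]
t = (-0.26175, -0.00165, +1.22015) m
tr R = 2.810604; θ = arccos((tr R − 1)/2) = 0.438706 rad = 25.136°
axis k = ((R−Rᵀ)₃₂, (R−Rᵀ)₁₃, (R−Rᵀ)₂₁) / (2 sinθ) = (-0.839993, +0.502817, -0.203928)
rvec = θ·k = (-0.368510, +0.220588, -0.089464)

rvec=(-0.3685, 0.2206, -0.0895) tvec=(-0.2618, -0.0016, 1.2201)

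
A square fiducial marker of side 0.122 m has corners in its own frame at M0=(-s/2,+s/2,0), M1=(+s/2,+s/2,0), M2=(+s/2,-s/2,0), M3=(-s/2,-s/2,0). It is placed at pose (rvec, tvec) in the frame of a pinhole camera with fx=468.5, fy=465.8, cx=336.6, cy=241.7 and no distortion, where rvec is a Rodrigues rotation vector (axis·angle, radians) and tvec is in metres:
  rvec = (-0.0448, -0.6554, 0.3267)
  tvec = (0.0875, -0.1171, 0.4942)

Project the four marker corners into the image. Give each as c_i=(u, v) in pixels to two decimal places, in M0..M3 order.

Intrinsics K: fx=468.5, fy=465.8, cx=336.6, cy=241.7
Marker side s = 0.122 m; corners in marker frame (Z=0):
  M0 = (-0.0610, +0.0610, 0)
  M1 = (+0.0610, +0.0610, 0)
  M2 = (+0.0610, -0.0610, 0)
  M3 = (-0.0610, -0.0610, 0)
rvec = (-0.0448, -0.6554, 0.3267), |rvec| = θ = 0.73368 rad = 42.037°
Rodrigues: sinθ=0.66961, 1−cosθ=0.25729; R = I + sinθ·[k]× + (1−cosθ)·[k]×²:
    [+0.74367 -0.28413 -0.60516]
    [+0.31220 +0.94803 -0.06145]
    [+0.59117 -0.14323 +0.79373]
t = (0.0875, -0.1171, 0.4942) m
M0: Pc = R·M0+t = (+0.02480, -0.07831, +0.44940); u = 468.5·(+0.02480)/0.44940 + 336.6 = 362.4578, v = 465.8·(-0.07831)/0.44940 + 241.7 = 160.5275
M1: Pc = R·M1+t = (+0.11553, -0.04023, +0.52152); u = 468.5·(+0.11553)/0.52152 + 336.6 = 440.3855, v = 465.8·(-0.04023)/0.52152 + 241.7 = 205.7721
M2: Pc = R·M2+t = (+0.15020, -0.15589, +0.53900); u = 468.5·(+0.15020)/0.53900 + 336.6 = 467.1514, v = 465.8·(-0.15589)/0.53900 + 241.7 = 106.9847
M3: Pc = R·M3+t = (+0.05947, -0.19397, +0.46688); u = 468.5·(+0.05947)/0.46688 + 336.6 = 396.2750, v = 465.8·(-0.19397)/0.46688 + 241.7 = 48.1730

c0=(362.46, 160.53) c1=(440.39, 205.77) c2=(467.15, 106.98) c3=(396.28, 48.17)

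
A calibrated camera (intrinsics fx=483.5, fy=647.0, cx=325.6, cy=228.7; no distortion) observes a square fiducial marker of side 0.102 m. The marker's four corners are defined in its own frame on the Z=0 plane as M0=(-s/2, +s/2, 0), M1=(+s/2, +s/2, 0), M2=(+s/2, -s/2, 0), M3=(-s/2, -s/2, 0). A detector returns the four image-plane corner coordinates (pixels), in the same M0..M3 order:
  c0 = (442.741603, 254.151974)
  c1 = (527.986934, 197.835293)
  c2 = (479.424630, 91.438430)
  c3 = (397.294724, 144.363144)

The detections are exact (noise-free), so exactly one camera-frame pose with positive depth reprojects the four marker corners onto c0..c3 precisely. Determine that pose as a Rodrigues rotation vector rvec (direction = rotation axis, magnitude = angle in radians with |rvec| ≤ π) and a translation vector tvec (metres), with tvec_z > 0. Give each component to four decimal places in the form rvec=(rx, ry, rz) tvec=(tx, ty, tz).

rvec=(-0.2280, 0.0007, -0.4550) tvec=(0.1466, -0.0468, 0.5215)

Intrinsics K: fx=483.5, fy=647.0, cx=325.6, cy=228.7
Marker side s = 0.102 m; corners in marker frame (Z=0):
  M0 = (-0.0510, +0.0510, 0)
  M1 = (+0.0510, +0.0510, 0)
  M2 = (+0.0510, -0.0510, 0)
  M3 = (-0.0510, -0.0510, 0)
Detected image corners:
  c0 = (442.741603, 254.151974) px
  c1 = (527.986934, 197.835293) px
  c2 = (479.424630, 91.438430) px
  c3 = (397.294724, 144.363144) px
Planar DLT: solve 8×8 A·h = b for H (H[2,2]=1):
  H  [+864.47155 +267.43957 +461.56473]
  H  [-518.63780 +987.62723 +170.65894]
  H  [+0.09598 -0.41888 +1.00000]
B = K⁻¹H; ‖b₁‖=1.917581, ‖b₂‖=1.917581; λ = 2/(‖b₁‖+‖b₂‖) = 0.521490, sign → tz>0 ⇒ λ=+0.521490
r₁ = λ·B[:,0] = (+0.89869,-0.43572,+0.05005); r₂ = λ·B[:,1] = (+0.43556,+0.87325,-0.21844)
r₃ = r₁×r₂ = (+0.05147,+0.21811,+0.97457); SVD([r₁ r₂ r₃]) → R = UVᵀ:
  R  [+0.89869 +0.43556 +0.05147]
  R  [-0.43572 +0.87325 +0.21811]
  R  [+0.05005 -0.21844 +0.97457]
t = (+0.14665, -0.04678, +0.52149) m
tr R = 2.746509; θ = arccos((tr R − 1)/2) = 0.508955 rad = 29.161°
axis k = ((R−Rᵀ)₃₂, (R−Rᵀ)₁₃, (R−Rᵀ)₂₁) / (2 sinθ) = (-0.447964, +0.001452, -0.894050)
rvec = θ·k = (-0.227993, +0.000739, -0.455031)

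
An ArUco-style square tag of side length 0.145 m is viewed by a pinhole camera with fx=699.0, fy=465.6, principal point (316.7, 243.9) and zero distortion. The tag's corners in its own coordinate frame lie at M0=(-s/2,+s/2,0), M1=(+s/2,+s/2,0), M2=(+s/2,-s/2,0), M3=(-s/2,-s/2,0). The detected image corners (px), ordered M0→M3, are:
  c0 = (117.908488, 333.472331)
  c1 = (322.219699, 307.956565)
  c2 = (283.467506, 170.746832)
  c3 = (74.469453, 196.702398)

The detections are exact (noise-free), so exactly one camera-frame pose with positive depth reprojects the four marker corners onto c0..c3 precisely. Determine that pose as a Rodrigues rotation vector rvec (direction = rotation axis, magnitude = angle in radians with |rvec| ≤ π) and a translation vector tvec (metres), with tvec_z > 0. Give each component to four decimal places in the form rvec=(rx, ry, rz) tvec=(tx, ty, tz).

Intrinsics K: fx=699.0, fy=465.6, cx=316.7, cy=243.9
Marker side s = 0.145 m; corners in marker frame (Z=0):
  M0 = (-0.0725, +0.0725, 0)
  M1 = (+0.0725, +0.0725, 0)
  M2 = (+0.0725, -0.0725, 0)
  M3 = (-0.0725, -0.0725, 0)
Detected image corners:
  c0 = (117.908488, 333.472331) px
  c1 = (322.219699, 307.956565) px
  c2 = (283.467506, 170.746832) px
  c3 = (74.469453, 196.702398) px
Planar DLT: solve 8×8 A·h = b for H (H[2,2]=1):
  H  [+1426.41580 +314.33935 +199.79953]
  H  [-175.70924 +983.85793 +252.98284]
  H  [+0.00698 +0.15502 +1.00000]
B = K⁻¹H; ‖b₁‖=2.072824, ‖b₂‖=2.072824; λ = 2/(‖b₁‖+‖b₂‖) = 0.482434, sign → tz>0 ⇒ λ=+0.482434
r₁ = λ·B[:,0] = (+0.98295,-0.18383,+0.00337); r₂ = λ·B[:,1] = (+0.18307,+0.98025,+0.07479)
r₃ = r₁×r₂ = (-0.01705,-0.07290,+0.99719); SVD([r₁ r₂ r₃]) → R = UVᵀ:
  R  [+0.98295 +0.18307 -0.01705]
  R  [-0.18383 +0.98025 -0.07290]
  R  [+0.00337 +0.07479 +0.99719]
t = (-0.08068, +0.00941, +0.48243) m
tr R = 2.960399; θ = arccos((tr R − 1)/2) = 0.199331 rad = 11.421°
axis k = ((R−Rᵀ)₃₂, (R−Rᵀ)₁₃, (R−Rᵀ)₂₁) / (2 sinθ) = (+0.372916, -0.051558, -0.926432)
rvec = θ·k = (+0.074334, -0.010277, -0.184666)

rvec=(0.0743, -0.0103, -0.1847) tvec=(-0.0807, 0.0094, 0.4824)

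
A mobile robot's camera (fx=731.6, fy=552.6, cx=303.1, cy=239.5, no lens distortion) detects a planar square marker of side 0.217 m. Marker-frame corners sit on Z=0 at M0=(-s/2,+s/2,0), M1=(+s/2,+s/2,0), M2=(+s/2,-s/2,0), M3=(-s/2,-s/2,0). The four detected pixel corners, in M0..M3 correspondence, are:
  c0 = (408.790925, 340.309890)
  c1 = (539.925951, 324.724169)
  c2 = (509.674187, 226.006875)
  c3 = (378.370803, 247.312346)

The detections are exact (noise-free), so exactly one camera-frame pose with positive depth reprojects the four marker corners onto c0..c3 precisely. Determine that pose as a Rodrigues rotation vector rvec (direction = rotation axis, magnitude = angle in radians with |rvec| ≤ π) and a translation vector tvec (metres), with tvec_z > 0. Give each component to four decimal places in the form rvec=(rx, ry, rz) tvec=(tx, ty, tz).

Intrinsics K: fx=731.6, fy=552.6, cx=303.1, cy=239.5
Marker side s = 0.217 m; corners in marker frame (Z=0):
  M0 = (-0.1085, +0.1085, 0)
  M1 = (+0.1085, +0.1085, 0)
  M2 = (+0.1085, -0.1085, 0)
  M3 = (-0.1085, -0.1085, 0)
Detected image corners:
  c0 = (408.790925, 340.309890) px
  c1 = (539.925951, 324.724169) px
  c2 = (509.674187, 226.006875) px
  c3 = (378.370803, 247.312346) px
Planar DLT: solve 8×8 A·h = b for H (H[2,2]=1):
  H  [+484.30661 +170.35479 +457.43363]
  H  [-159.51902 +460.29607 +285.19661]
  H  [-0.26217 +0.06652 +1.00000]
B = K⁻¹H; ‖b₁‖=0.832586, ‖b₂‖=0.832586; λ = 2/(‖b₁‖+‖b₂‖) = 1.201077, sign → tz>0 ⇒ λ=+1.201077
r₁ = λ·B[:,0] = (+0.92555,-0.21024,-0.31489); r₂ = λ·B[:,1] = (+0.24657,+0.96583,+0.07990)
r₃ = r₁×r₂ = (+0.28733,-0.15159,+0.94576); SVD([r₁ r₂ r₃]) → R = UVᵀ:
  R  [+0.92555 +0.24657 +0.28733]
  R  [-0.21024 +0.96583 -0.15159]
  R  [-0.31489 +0.07990 +0.94576]
t = (+0.25337, +0.09932, +1.20108) m
tr R = 2.837135; θ = arccos((tr R − 1)/2) = 0.406356 rad = 23.282°
axis k = ((R−Rᵀ)₃₂, (R−Rᵀ)₁₃, (R−Rᵀ)₂₁) / (2 sinθ) = (+0.292833, +0.761795, -0.577855)
rvec = θ·k = (+0.118994, +0.309560, -0.234815)

rvec=(0.1190, 0.3096, -0.2348) tvec=(0.2534, 0.0993, 1.2011)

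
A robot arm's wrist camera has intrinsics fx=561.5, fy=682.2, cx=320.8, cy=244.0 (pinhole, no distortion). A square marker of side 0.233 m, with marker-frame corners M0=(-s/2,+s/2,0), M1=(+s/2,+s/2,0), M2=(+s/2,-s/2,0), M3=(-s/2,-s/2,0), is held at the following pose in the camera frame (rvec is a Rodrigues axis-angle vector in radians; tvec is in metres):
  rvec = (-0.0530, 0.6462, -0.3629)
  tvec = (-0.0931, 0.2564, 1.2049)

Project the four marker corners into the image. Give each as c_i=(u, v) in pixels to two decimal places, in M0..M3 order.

c0=(257.00, 464.82) c1=(335.58, 442.19) c2=(299.56, 307.13) c3=(227.01, 343.22)

Intrinsics K: fx=561.5, fy=682.2, cx=320.8, cy=244.0
Marker side s = 0.233 m; corners in marker frame (Z=0):
  M0 = (-0.1165, +0.1165, 0)
  M1 = (+0.1165, +0.1165, 0)
  M2 = (+0.1165, -0.1165, 0)
  M3 = (-0.1165, -0.1165, 0)
rvec = (-0.0530, 0.6462, -0.3629), |rvec| = θ = 0.74302 rad = 42.572°
Rodrigues: sinθ=0.67652, 1−cosθ=0.26357; R = I + sinθ·[k]× + (1−cosθ)·[k]×²:
    [+0.73777 +0.31407 +0.59754]
    [-0.34677 +0.93578 -0.06370]
    [-0.57918 -0.16021 +0.79930]
t = (-0.0931, 0.2564, 1.2049) m
M0: Pc = R·M0+t = (-0.14246, +0.40582, +1.25371); u = 561.5·(-0.14246)/1.25371 + 320.8 = 256.9957, v = 682.2·(+0.40582)/1.25371 + 244.0 = 464.8237
M1: Pc = R·M1+t = (+0.02944, +0.32502, +1.11876); u = 561.5·(+0.02944)/1.11876 + 320.8 = 335.5753, v = 682.2·(+0.32502)/1.11876 + 244.0 = 442.1915
M2: Pc = R·M2+t = (-0.04374, +0.10698, +1.15609); u = 561.5·(-0.04374)/1.15609 + 320.8 = 299.5566, v = 682.2·(+0.10698)/1.15609 + 244.0 = 307.1295
M3: Pc = R·M3+t = (-0.21564, +0.18778, +1.29104); u = 561.5·(-0.21564)/1.29104 + 320.8 = 227.0141, v = 682.2·(+0.18778)/1.29104 + 244.0 = 343.2249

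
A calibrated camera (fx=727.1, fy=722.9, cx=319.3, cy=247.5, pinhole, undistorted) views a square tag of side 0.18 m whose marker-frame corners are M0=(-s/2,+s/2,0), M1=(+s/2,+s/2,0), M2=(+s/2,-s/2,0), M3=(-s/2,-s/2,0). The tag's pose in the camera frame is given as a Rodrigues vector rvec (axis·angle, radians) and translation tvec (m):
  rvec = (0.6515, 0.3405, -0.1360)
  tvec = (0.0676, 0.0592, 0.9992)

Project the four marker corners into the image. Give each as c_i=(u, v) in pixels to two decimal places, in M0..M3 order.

Intrinsics K: fx=727.1, fy=722.9, cx=319.3, cy=247.5
Marker side s = 0.18 m; corners in marker frame (Z=0):
  M0 = (-0.0900, +0.0900, 0)
  M1 = (+0.0900, +0.0900, 0)
  M2 = (+0.0900, -0.0900, 0)
  M3 = (-0.0900, -0.0900, 0)
rvec = (0.6515, 0.3405, -0.1360), |rvec| = θ = 0.74759 rad = 42.834°
Rodrigues: sinθ=0.67987, 1−cosθ=0.26667; R = I + sinθ·[k]× + (1−cosθ)·[k]×²:
    [+0.93585 +0.22953 +0.26738]
    [-0.01783 +0.78865 -0.61458]
    [-0.35193 +0.57039 +0.74216]
t = (0.0676, 0.0592, 0.9992) m
M0: Pc = R·M0+t = (+0.00403, +0.13178, +1.08221); u = 727.1·(+0.00403)/1.08221 + 319.3 = 322.0080, v = 722.9·(+0.13178)/1.08221 + 247.5 = 335.5295
M1: Pc = R·M1+t = (+0.17248, +0.12857, +1.01886); u = 727.1·(+0.17248)/1.01886 + 319.3 = 442.3918, v = 722.9·(+0.12857)/1.01886 + 247.5 = 338.7252
M2: Pc = R·M2+t = (+0.13117, -0.01338, +0.91619); u = 727.1·(+0.13117)/0.91619 + 319.3 = 423.3976, v = 722.9·(-0.01338)/0.91619 + 247.5 = 236.9400
M3: Pc = R·M3+t = (-0.03728, -0.01017, +0.97954); u = 727.1·(-0.03728)/0.97954 + 319.3 = 291.6242, v = 722.9·(-0.01017)/0.97954 + 247.5 = 239.9920

c0=(322.01, 335.53) c1=(442.39, 338.73) c2=(423.40, 236.94) c3=(291.62, 239.99)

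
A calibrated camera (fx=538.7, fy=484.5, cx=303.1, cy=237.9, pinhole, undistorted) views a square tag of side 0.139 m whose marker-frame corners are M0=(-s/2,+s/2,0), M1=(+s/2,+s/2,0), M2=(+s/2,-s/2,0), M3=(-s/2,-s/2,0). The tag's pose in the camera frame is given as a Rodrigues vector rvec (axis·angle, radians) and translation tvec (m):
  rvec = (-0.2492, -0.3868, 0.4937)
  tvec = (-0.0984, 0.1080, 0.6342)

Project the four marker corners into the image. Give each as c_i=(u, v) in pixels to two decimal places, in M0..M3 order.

c0=(136.04, 346.34) c1=(242.97, 392.82) c2=(292.35, 297.78) c3=(196.18, 248.37)

Intrinsics K: fx=538.7, fy=484.5, cx=303.1, cy=237.9
Marker side s = 0.139 m; corners in marker frame (Z=0):
  M0 = (-0.0695, +0.0695, 0)
  M1 = (+0.0695, +0.0695, 0)
  M2 = (+0.0695, -0.0695, 0)
  M3 = (-0.0695, -0.0695, 0)
rvec = (-0.2492, -0.3868, 0.4937), |rvec| = θ = 0.67487 rad = 38.667°
Rodrigues: sinθ=0.62480, 1−cosθ=0.21921; R = I + sinθ·[k]× + (1−cosθ)·[k]×²:
    [+0.81068 -0.41067 -0.41732]
    [+0.50346 +0.85280 +0.13880]
    [+0.29888 -0.32262 +0.89810]
t = (-0.0984, 0.1080, 0.6342) m
M0: Pc = R·M0+t = (-0.18328, +0.13228, +0.59101); u = 538.7·(-0.18328)/0.59101 + 303.1 = 136.0372, v = 484.5·(+0.13228)/0.59101 + 237.9 = 346.3408
M1: Pc = R·M1+t = (-0.07060, +0.20226, +0.63255); u = 538.7·(-0.07060)/0.63255 + 303.1 = 242.9748, v = 484.5·(+0.20226)/0.63255 + 237.9 = 392.8204
M2: Pc = R·M2+t = (-0.01352, +0.08372, +0.67739); u = 538.7·(-0.01352)/0.67739 + 303.1 = 292.3512, v = 484.5·(+0.08372)/0.67739 + 237.9 = 297.7808
M3: Pc = R·M3+t = (-0.12620, +0.01374, +0.63585); u = 538.7·(-0.12620)/0.63585 + 303.1 = 196.1817, v = 484.5·(+0.01374)/0.63585 + 237.9 = 248.3696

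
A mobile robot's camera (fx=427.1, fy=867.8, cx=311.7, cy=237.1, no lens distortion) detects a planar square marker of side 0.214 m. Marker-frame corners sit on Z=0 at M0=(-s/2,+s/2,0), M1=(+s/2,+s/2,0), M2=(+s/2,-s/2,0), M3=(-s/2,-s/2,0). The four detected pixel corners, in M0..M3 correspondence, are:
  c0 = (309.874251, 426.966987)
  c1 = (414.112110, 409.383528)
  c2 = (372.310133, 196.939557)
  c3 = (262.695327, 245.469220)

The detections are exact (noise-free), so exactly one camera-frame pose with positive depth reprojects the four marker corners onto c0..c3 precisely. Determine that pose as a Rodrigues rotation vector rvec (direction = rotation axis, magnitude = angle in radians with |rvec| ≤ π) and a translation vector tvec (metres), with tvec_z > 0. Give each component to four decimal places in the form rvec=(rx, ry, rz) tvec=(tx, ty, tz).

rvec=(0.4961, 0.4584, -0.3151) tvec=(0.0453, 0.0777, 0.7572)

Intrinsics K: fx=427.1, fy=867.8, cx=311.7, cy=237.1
Marker side s = 0.214 m; corners in marker frame (Z=0):
  M0 = (-0.1070, +0.1070, 0)
  M1 = (+0.1070, +0.1070, 0)
  M2 = (+0.1070, -0.1070, 0)
  M3 = (-0.1070, -0.1070, 0)
Detected image corners:
  c0 = (309.874251, 426.966987) px
  c1 = (414.112110, 409.383528) px
  c2 = (372.310133, 196.939557) px
  c3 = (262.695327, 245.469220) px
Planar DLT: solve 8×8 A·h = b for H (H[2,2]=1):
  H  [+278.35123 +380.40633 +337.23559]
  H  [-358.16165 +1076.90179 +326.16183]
  H  [-0.64938 +0.50518 +1.00000]
B = K⁻¹H; ‖b₁‖=1.320658, ‖b₂‖=1.320658; λ = 2/(‖b₁‖+‖b₂‖) = 0.757199, sign → tz>0 ⇒ λ=+0.757199
r₁ = λ·B[:,0] = (+0.85234,-0.17817,-0.49171); r₂ = λ·B[:,1] = (+0.39525,+0.83514,+0.38252)
r₃ = r₁×r₂ = (+0.34249,-0.52039,+0.78224); SVD([r₁ r₂ r₃]) → R = UVᵀ:
  R  [+0.85234 +0.39525 +0.34249]
  R  [-0.17817 +0.83514 -0.52039]
  R  [-0.49171 +0.38252 +0.78224]
t = (+0.04527, +0.07771, +0.75720) m
tr R = 2.469714; θ = arccos((tr R − 1)/2) = 0.745341 rad = 42.705°
axis k = ((R−Rᵀ)₃₂, (R−Rᵀ)₁₃, (R−Rᵀ)₂₁) / (2 sinθ) = (+0.665643, +0.614991, -0.422736)
rvec = θ·k = (+0.496131, +0.458378, -0.315083)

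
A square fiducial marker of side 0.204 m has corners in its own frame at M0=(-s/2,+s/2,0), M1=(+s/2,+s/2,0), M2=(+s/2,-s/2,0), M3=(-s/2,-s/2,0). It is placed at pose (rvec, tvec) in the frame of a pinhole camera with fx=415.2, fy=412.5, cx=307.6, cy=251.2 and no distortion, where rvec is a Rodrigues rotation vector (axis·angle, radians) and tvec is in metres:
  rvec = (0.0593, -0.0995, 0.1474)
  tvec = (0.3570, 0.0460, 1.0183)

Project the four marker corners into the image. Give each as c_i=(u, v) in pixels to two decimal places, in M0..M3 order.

c0=(406.52, 304.98) c1=(485.12, 315.57) c2=(499.32, 235.05) c3=(420.19, 222.66)

Intrinsics K: fx=415.2, fy=412.5, cx=307.6, cy=251.2
Marker side s = 0.204 m; corners in marker frame (Z=0):
  M0 = (-0.1020, +0.1020, 0)
  M1 = (+0.1020, +0.1020, 0)
  M2 = (+0.1020, -0.1020, 0)
  M3 = (-0.1020, -0.1020, 0)
rvec = (0.0593, -0.0995, 0.1474), |rvec| = θ = 0.18747 rad = 10.741°
Rodrigues: sinθ=0.18637, 1−cosθ=0.01752; R = I + sinθ·[k]× + (1−cosθ)·[k]×²:
    [+0.98423 -0.14948 -0.09456]
    [+0.14360 +0.98742 -0.06626]
    [+0.10328 +0.05164 +0.99331]
t = (0.3570, 0.0460, 1.0183) m
M0: Pc = R·M0+t = (+0.24136, +0.13207, +1.01303); u = 415.2·(+0.24136)/1.01303 + 307.6 = 406.5239, v = 412.5·(+0.13207)/1.01303 + 251.2 = 304.9778
M1: Pc = R·M1+t = (+0.44214, +0.16136, +1.03410); u = 415.2·(+0.44214)/1.03410 + 307.6 = 485.1247, v = 412.5·(+0.16136)/1.03410 + 251.2 = 315.5673
M2: Pc = R·M2+t = (+0.47264, -0.04007, +1.02357); u = 415.2·(+0.47264)/1.02357 + 307.6 = 499.3213, v = 412.5·(-0.04007)/1.02357 + 251.2 = 235.0519
M3: Pc = R·M3+t = (+0.27186, -0.06936, +1.00250); u = 415.2·(+0.27186)/1.00250 + 307.6 = 420.1930, v = 412.5·(-0.06936)/1.00250 + 251.2 = 222.6590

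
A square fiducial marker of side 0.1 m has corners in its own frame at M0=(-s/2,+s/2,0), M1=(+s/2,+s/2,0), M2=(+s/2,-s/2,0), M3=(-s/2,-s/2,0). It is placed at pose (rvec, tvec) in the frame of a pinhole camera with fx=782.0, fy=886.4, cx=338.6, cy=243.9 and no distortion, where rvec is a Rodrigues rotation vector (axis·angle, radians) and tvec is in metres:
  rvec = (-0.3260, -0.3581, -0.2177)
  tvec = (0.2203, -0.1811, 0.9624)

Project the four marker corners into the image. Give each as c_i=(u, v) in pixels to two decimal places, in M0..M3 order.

c0=(496.54, 122.54) c1=(564.29, 113.46) c2=(537.30, 34.63) c3=(470.42, 40.35)

Intrinsics K: fx=782.0, fy=886.4, cx=338.6, cy=243.9
Marker side s = 0.1 m; corners in marker frame (Z=0):
  M0 = (-0.0500, +0.0500, 0)
  M1 = (+0.0500, +0.0500, 0)
  M2 = (+0.0500, -0.0500, 0)
  M3 = (-0.0500, -0.0500, 0)
rvec = (-0.3260, -0.3581, -0.2177), |rvec| = θ = 0.53095 rad = 30.421°
Rodrigues: sinθ=0.50635, 1−cosθ=0.13767; R = I + sinθ·[k]× + (1−cosθ)·[k]×²:
    [+0.91423 +0.26463 -0.30685]
    [-0.15060 +0.92495 +0.34897]
    [+0.37617 -0.27283 +0.88547]
t = (0.2203, -0.1811, 0.9624) m
M0: Pc = R·M0+t = (+0.18782, -0.12732, +0.92995); u = 782.0·(+0.18782)/0.92995 + 338.6 = 496.5387, v = 886.4·(-0.12732)/0.92995 + 243.9 = 122.5404
M1: Pc = R·M1+t = (+0.27924, -0.14238, +0.96757); u = 782.0·(+0.27924)/0.96757 + 338.6 = 564.2875, v = 886.4·(-0.14238)/0.96757 + 243.9 = 113.4617
M2: Pc = R·M2+t = (+0.25278, -0.23488, +0.99485); u = 782.0·(+0.25278)/0.99485 + 338.6 = 537.2974, v = 886.4·(-0.23488)/0.99485 + 243.9 = 34.6265
M3: Pc = R·M3+t = (+0.16136, -0.21982, +0.95723); u = 782.0·(+0.16136)/0.95723 + 338.6 = 470.4189, v = 886.4·(-0.21982)/0.95723 + 243.9 = 40.3484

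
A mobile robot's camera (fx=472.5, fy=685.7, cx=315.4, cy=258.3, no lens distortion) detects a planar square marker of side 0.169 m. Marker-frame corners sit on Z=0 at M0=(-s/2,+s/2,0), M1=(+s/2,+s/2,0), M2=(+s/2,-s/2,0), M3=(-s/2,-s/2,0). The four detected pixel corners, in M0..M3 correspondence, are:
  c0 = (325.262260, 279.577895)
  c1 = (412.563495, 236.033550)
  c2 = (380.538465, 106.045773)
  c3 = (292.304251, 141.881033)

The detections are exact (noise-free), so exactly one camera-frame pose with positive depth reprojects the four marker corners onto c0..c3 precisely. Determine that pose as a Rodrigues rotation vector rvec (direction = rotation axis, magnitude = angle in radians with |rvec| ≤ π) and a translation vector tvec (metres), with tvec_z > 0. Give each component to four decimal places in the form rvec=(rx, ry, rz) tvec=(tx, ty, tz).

rvec=(-0.0903, -0.2568, -0.3256) tvec=(0.0661, -0.0810, 0.8138)

Intrinsics K: fx=472.5, fy=685.7, cx=315.4, cy=258.3
Marker side s = 0.169 m; corners in marker frame (Z=0):
  M0 = (-0.0845, +0.0845, 0)
  M1 = (+0.0845, +0.0845, 0)
  M2 = (+0.0845, -0.0845, 0)
  M3 = (-0.0845, -0.0845, 0)
Detected image corners:
  c0 = (325.262260, 279.577895) px
  c1 = (412.563495, 236.033550) px
  c2 = (380.538465, 106.045773) px
  c3 = (292.304251, 141.881033) px
Planar DLT: solve 8×8 A·h = b for H (H[2,2]=1):
  H  [+633.58197 +172.07576 +353.78998]
  H  [-172.91127 +780.45944 +190.01900]
  H  [+0.32391 -0.05701 +1.00000]
B = K⁻¹H; ‖b₁‖=1.228772, ‖b₂‖=1.228772; λ = 2/(‖b₁‖+‖b₂‖) = 0.813821, sign → tz>0 ⇒ λ=+0.813821
r₁ = λ·B[:,0] = (+0.91530,-0.30452,+0.26361); r₂ = λ·B[:,1] = (+0.32735,+0.94376,-0.04640)
r₃ = r₁×r₂ = (-0.23465,+0.12876,+0.96351); SVD([r₁ r₂ r₃]) → R = UVᵀ:
  R  [+0.91530 +0.32735 -0.23465]
  R  [-0.30452 +0.94376 +0.12876]
  R  [+0.26361 -0.04640 +0.96351]
t = (+0.06612, -0.08104, +0.81382) m
tr R = 2.822581; θ = arccos((tr R − 1)/2) = 0.424389 rad = 24.316°
axis k = ((R−Rᵀ)₃₂, (R−Rᵀ)₁₃, (R−Rᵀ)₂₁) / (2 sinθ) = (-0.212690, -0.605030, -0.767269)
rvec = θ·k = (-0.090263, -0.256768, -0.325621)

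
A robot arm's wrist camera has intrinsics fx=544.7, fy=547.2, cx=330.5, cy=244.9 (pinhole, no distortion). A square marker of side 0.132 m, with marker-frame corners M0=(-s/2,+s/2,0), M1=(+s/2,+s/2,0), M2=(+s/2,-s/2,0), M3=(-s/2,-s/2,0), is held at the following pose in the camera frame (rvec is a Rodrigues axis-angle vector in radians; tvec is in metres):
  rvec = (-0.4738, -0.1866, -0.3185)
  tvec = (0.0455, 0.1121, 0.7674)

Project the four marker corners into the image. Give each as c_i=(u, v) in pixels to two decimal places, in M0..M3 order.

c0=(335.37, 384.53) c1=(423.95, 353.95) c2=(387.25, 271.60) c3=(303.39, 296.55)

Intrinsics K: fx=544.7, fy=547.2, cx=330.5, cy=244.9
Marker side s = 0.132 m; corners in marker frame (Z=0):
  M0 = (-0.0660, +0.0660, 0)
  M1 = (+0.0660, +0.0660, 0)
  M2 = (+0.0660, -0.0660, 0)
  M3 = (-0.0660, -0.0660, 0)
rvec = (-0.4738, -0.1866, -0.3185), |rvec| = θ = 0.60062 rad = 34.413°
Rodrigues: sinθ=0.56516, 1−cosθ=0.17502; R = I + sinθ·[k]× + (1−cosθ)·[k]×²:
    [+0.93389 +0.34259 -0.10237]
    [-0.25680 +0.84188 +0.47466]
    [+0.24879 -0.41699 +0.87420]
t = (0.0455, 0.1121, 0.7674) m
M0: Pc = R·M0+t = (+0.00647, +0.18461, +0.72346); u = 544.7·(+0.00647)/0.72346 + 330.5 = 335.3741, v = 547.2·(+0.18461)/0.72346 + 244.9 = 384.5349
M1: Pc = R·M1+t = (+0.12975, +0.15072, +0.75630); u = 544.7·(+0.12975)/0.75630 + 330.5 = 423.9465, v = 547.2·(+0.15072)/0.75630 + 244.9 = 353.9458
M2: Pc = R·M2+t = (+0.08453, +0.03959, +0.81134); u = 544.7·(+0.08453)/0.81134 + 330.5 = 387.2473, v = 547.2·(+0.03959)/0.81134 + 244.9 = 271.5992
M3: Pc = R·M3+t = (-0.03875, +0.07348, +0.77850); u = 544.7·(-0.03875)/0.77850 + 330.5 = 303.3892, v = 547.2·(+0.07348)/0.77850 + 244.9 = 296.5518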